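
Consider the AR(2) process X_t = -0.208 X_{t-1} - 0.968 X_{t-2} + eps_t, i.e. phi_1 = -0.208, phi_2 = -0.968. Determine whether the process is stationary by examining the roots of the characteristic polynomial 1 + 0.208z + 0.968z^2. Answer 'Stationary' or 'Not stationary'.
\text{Stationary}

The AR(p) characteristic polynomial is P(z) = 1 + 0.208z + 0.968z^2.
Stationarity requires all roots to lie outside the unit circle, i.e. |z| > 1 for every root.
Set 1 + (0.208) z + (0.968) z^2 = 0, i.e. a z^2 + b z + c = 0 with a = 0.968, b = 0.208, c = 1.
Discriminant D = b^2 - 4ac = (0.208)^2 - 4*(0.968)*1 = 0.043264 - (3.872) = -3.828736.
D < 0, so the roots are the complex-conjugate pair z = (-b +/- i sqrt(-D)) / (2a) = -0.1074 +/- 1.0107i.
For a conjugate pair |z|^2 = z * conj(z) = (product of roots) = c/a = 1/(0.968) = 1.033058, so |z| = sqrt(1.033058) = 1.0164 for both roots.
Moduli of all roots: 1.0164, 1.0164.
All moduli strictly greater than 1? Yes.
Verdict: Stationary.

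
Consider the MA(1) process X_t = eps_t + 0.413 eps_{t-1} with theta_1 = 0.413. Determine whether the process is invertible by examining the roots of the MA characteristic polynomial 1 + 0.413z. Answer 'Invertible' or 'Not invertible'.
\text{Invertible}

The MA(q) characteristic polynomial is P(z) = 1 + 0.413z.
Invertibility requires all roots to lie outside the unit circle, i.e. |z| > 1 for every root.
This is linear in z: 1 + (0.413) z = 0  =>  z = -1/(0.413) = -2.421308,  |z| = 2.421308.
Moduli of all roots: 2.4213.
All moduli strictly greater than 1? Yes.
Verdict: Invertible.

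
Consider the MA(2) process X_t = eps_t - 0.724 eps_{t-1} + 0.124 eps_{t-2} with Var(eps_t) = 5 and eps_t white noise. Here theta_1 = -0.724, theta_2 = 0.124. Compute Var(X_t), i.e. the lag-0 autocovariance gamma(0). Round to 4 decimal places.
\gamma(0) = 7.6978

For an MA(q) process X_t = eps_t + sum_i theta_i eps_{t-i} with
Var(eps_t) = sigma^2, the variance is
  gamma(0) = sigma^2 * (1 + sum_i theta_i^2).
  sum_i theta_i^2 = (-0.724)^2 + (0.124)^2 = 0.524176 + 0.015376 = 0.539552.
  gamma(0) = 5 * (1 + 0.539552) = 5 * 1.539552 = 7.69776, which rounds to 7.6978.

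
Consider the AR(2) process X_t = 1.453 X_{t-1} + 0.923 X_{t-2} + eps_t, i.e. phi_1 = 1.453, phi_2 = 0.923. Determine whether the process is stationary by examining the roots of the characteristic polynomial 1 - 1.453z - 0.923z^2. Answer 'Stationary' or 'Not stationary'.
\text{Not stationary}

The AR(p) characteristic polynomial is P(z) = 1 - 1.453z - 0.923z^2.
Stationarity requires all roots to lie outside the unit circle, i.e. |z| > 1 for every root.
Set 1 + (-1.453) z + (-0.923) z^2 = 0, i.e. a z^2 + b z + c = 0 with a = -0.923, b = -1.453, c = 1.
Discriminant D = b^2 - 4ac = (-1.453)^2 - 4*(-0.923)*1 = 2.111209 - (-3.692) = 5.803209.
D >= 0, so the roots are real: z = (-b +/- sqrt(D)) / (2a) = (1.453 +/- 2.408985) / (-1.846).
  z_1 = (1.453 + 2.408985) / (-1.846) = -2.0921,   |z_1| = 2.0921.
  z_2 = (1.453 - 2.408985) / (-1.846) = 0.5179,   |z_2| = 0.5179.
Moduli of all roots: 2.0921, 0.5179.
All moduli strictly greater than 1? No.
Verdict: Not stationary.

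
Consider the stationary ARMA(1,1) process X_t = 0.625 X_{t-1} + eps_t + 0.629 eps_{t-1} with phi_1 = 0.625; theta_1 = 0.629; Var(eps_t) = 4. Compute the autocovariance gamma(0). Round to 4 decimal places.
\gamma(0) = 14.3222

Multiply the model equation by X_{t-k} and take expectations. With theta_0 = psi_0 = 1 and psi_j the MA(infinity) weights, this gives
  gamma(k) - sum_i phi_i gamma(k-i) = c_k,
  c_k = sigma^2 * sum_{j=k..q} theta_j psi_{j-k}   (c_k = 0 for k > q),
using gamma(-m) = gamma(m).
psi-weights needed (psi_j = theta_j + sum_i phi_i psi_{j-i}):
  psi_1 = theta_1 + phi_1 = 0.629 + (0.625) = 1.254
Right-hand sides:
  c_0 = sigma^2 (1 + theta_1 psi_1) = 4 * (1 + (0.629)(1.254)) = 4 * 1.788766 = 7.155064
  c_1 = sigma^2 theta_1 = 4 * (0.629) = 2.516
  c_2 = 0
Equations for k = 0 and k = 1 (AR order 1):
  gamma(0) = phi_1 gamma(1) + c_0
  gamma(1) = phi_1 gamma(0) + c_1
Substituting the second into the first: gamma(0) (1 - phi_1^2) = c_0 + phi_1 c_1, so
  gamma(0) = (c_0 + phi_1 c_1) / (1 - phi_1^2) = (7.155064 + (0.625)(2.516)) / (1 - (0.625)^2) = 8.727564 / 0.609375 = 14.322156.
Therefore gamma(0) = 14.3222 (to 4 decimal places).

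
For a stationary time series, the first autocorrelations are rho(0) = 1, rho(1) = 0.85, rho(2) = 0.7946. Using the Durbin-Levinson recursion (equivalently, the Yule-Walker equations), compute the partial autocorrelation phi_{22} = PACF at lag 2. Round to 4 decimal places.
\phi_{22} = 0.2598

The PACF at lag k is phi_{kk}, the last component of the solution
to the Yule-Walker system G_k phi = r_k where
  (G_k)_{ij} = rho(|i - j|), (r_k)_i = rho(i), i,j = 1..k.
Equivalently, Durbin-Levinson gives phi_{kk} iteratively:
  phi_{11} = rho(1)
  phi_{kk} = [rho(k) - sum_{j=1..k-1} phi_{k-1,j} rho(k-j)]
            / [1 - sum_{j=1..k-1} phi_{k-1,j} rho(j)],
  phi_{k,j} = phi_{k-1,j} - phi_{kk} phi_{k-1,k-j},  j = 1..k-1.
Step k = 1:
  phi_11 = rho(1) = 0.85.
Step k = 2:
  phi_22 = [rho(2) - phi_11 rho(1)] / [1 - phi_11 rho(1)] = [0.7946 - (0.85)(0.85)] / [1 - (0.85)(0.85)]
         = 0.0721 / 0.2775 = 0.2598.
Therefore phi_{22} = 0.2598.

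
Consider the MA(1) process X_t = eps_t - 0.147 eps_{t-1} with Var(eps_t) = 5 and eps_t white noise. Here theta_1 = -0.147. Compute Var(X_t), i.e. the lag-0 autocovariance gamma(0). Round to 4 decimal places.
\gamma(0) = 5.1080

For an MA(q) process X_t = eps_t + sum_i theta_i eps_{t-i} with
Var(eps_t) = sigma^2, the variance is
  gamma(0) = sigma^2 * (1 + sum_i theta_i^2).
  sum_i theta_i^2 = (-0.147)^2 = 0.021609.
  gamma(0) = 5 * (1 + 0.021609) = 5 * 1.021609 = 5.108045, which rounds to 5.1080.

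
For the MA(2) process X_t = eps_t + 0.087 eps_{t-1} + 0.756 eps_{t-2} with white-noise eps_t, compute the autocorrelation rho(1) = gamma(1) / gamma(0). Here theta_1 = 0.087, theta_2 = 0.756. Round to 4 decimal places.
\rho(1) = 0.0967

For an MA(q) process with theta_0 = 1, the autocovariance is
  gamma(k) = sigma^2 * sum_{i=0..q-k} theta_i * theta_{i+k},
and rho(k) = gamma(k) / gamma(0). Sigma^2 cancels.
  numerator   = (1)*(0.087) + (0.087)*(0.756) = 0.152772.
  denominator = (1)^2 + (0.087)^2 + (0.756)^2 = 1.579105.
  rho(1) = 0.152772 / 1.579105 = 0.0967.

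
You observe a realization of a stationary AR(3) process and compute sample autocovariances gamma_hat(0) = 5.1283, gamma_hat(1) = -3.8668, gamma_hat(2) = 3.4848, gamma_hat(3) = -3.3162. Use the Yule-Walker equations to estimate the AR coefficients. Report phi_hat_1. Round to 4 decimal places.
\hat\phi_{1} = -0.5140

The Yule-Walker equations for an AR(p) process read, in matrix form,
  Gamma_p phi = r_p,   with   (Gamma_p)_{ij} = gamma(|i - j|),
                       (r_p)_i = gamma(i),   i,j = 1..p.
Substitute the sample gammas (Toeplitz matrix and right-hand side of size 3):
  Gamma_p = [[5.1283, -3.8668, 3.4848], [-3.8668, 5.1283, -3.8668], [3.4848, -3.8668, 5.1283]]
  r_p     = [-3.8668, 3.4848, -3.3162]
Written out (R1..R3):
  (R1) 5.1283 phi_1 - 3.8668 phi_2 + 3.4848 phi_3 = -3.8668
  (R2) -3.8668 phi_1 + 5.1283 phi_2 - 3.8668 phi_3 = 3.4848
  (R3) 3.4848 phi_1 - 3.8668 phi_2 + 5.1283 phi_3 = -3.3162
Gaussian elimination:
  R2 <- R2 - (-3.8668/5.1283) R1 = R2 - (-0.754012) R1:  2.212686 phi_2 - 1.239219 phi_3 = 0.569186
  R3 <- R3 - (3.4848/5.1283) R1 = R3 - (0.679523) R1:  -1.239219 phi_2 + 2.760297 phi_3 = -0.688619
  R3 <- R3 - (-1.239219/2.212686) R2 = R3 - (-0.560052) R2:  2.06627 phi_3 = -0.369845
Back-substitution:
  phi_hat_3 = -0.369845 / 2.06627 = -0.178992
  phi_hat_2 = (0.569186 - (-1.239219)(-0.178992)) / 2.212686 = 0.156993
  phi_hat_1 = (-3.8668 - (-3.8668)(0.156993) - (3.4848)(-0.178992)) / 5.1283 = -0.514008
So phi_hat = [-0.5140, 0.1570, -0.1790].
Therefore phi_hat_1 = -0.5140.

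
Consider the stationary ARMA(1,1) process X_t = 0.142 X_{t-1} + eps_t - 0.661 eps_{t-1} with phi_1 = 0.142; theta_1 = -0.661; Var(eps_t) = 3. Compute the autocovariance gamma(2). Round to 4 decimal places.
\gamma(2) = -0.2045

Multiply the model equation by X_{t-k} and take expectations. With theta_0 = psi_0 = 1 and psi_j the MA(infinity) weights, this gives
  gamma(k) - sum_i phi_i gamma(k-i) = c_k,
  c_k = sigma^2 * sum_{j=k..q} theta_j psi_{j-k}   (c_k = 0 for k > q),
using gamma(-m) = gamma(m).
psi-weights needed (psi_j = theta_j + sum_i phi_i psi_{j-i}):
  psi_1 = theta_1 + phi_1 = -0.661 + (0.142) = -0.519
Right-hand sides:
  c_0 = sigma^2 (1 + theta_1 psi_1) = 3 * (1 + (-0.661)(-0.519)) = 3 * 1.343059 = 4.029177
  c_1 = sigma^2 theta_1 = 3 * (-0.661) = -1.983
  c_2 = 0
Equations for k = 0 and k = 1 (AR order 1):
  gamma(0) = phi_1 gamma(1) + c_0
  gamma(1) = phi_1 gamma(0) + c_1
Substituting the second into the first: gamma(0) (1 - phi_1^2) = c_0 + phi_1 c_1, so
  gamma(0) = (c_0 + phi_1 c_1) / (1 - phi_1^2) = (4.029177 + (0.142)(-1.983)) / (1 - (0.142)^2) = 3.747591 / 0.979836 = 3.824713.
  gamma(1) = phi_1 gamma(0) + c_1 = (0.142)(3.824713) + (-1.983) = -1.439891.
For k = 2 (> q): gamma(2) = phi_1 gamma(1) = (0.142)(-1.439891) = -0.204464.
Therefore gamma(2) = -0.2045 (to 4 decimal places).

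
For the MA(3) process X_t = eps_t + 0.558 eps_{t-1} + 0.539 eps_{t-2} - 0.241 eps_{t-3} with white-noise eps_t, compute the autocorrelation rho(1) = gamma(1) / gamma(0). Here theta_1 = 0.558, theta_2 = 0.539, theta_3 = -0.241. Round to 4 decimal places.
\rho(1) = 0.4391

For an MA(q) process with theta_0 = 1, the autocovariance is
  gamma(k) = sigma^2 * sum_{i=0..q-k} theta_i * theta_{i+k},
and rho(k) = gamma(k) / gamma(0). Sigma^2 cancels.
  numerator   = (1)*(0.558) + (0.558)*(0.539) + (0.539)*(-0.241) = 0.728863.
  denominator = (1)^2 + (0.558)^2 + (0.539)^2 + (-0.241)^2 = 1.659966.
  rho(1) = 0.728863 / 1.659966 = 0.4391.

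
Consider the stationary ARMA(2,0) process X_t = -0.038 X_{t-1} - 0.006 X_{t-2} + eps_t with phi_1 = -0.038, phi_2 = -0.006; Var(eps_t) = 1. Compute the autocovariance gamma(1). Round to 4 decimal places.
\gamma(1) = -0.0378

Multiply the model equation by X_{t-k} and take expectations. With theta_0 = psi_0 = 1 and psi_j the MA(infinity) weights, this gives
  gamma(k) - sum_i phi_i gamma(k-i) = c_k,
  c_k = sigma^2 * sum_{j=k..q} theta_j psi_{j-k}   (c_k = 0 for k > q),
using gamma(-m) = gamma(m).
Pure AR (q = 0): c_0 = sigma^2 = 1, c_k = 0 for k >= 1.
Equations for k = 0, 1, 2 (AR order 2, c_2 = 0):
  (E0) gamma(0) = phi_1 gamma(1) + phi_2 gamma(2) + c_0
  (E1) gamma(1) = phi_1 gamma(0) + phi_2 gamma(1) + c_1
  (E2) gamma(2) = phi_1 gamma(1) + phi_2 gamma(0)
From (E1): gamma(1) = A gamma(0) + B with
  A = phi_1 / (1 - phi_2) = -0.038 / 1.006 = -0.037773,   B = c_1 / (1 - phi_2) = 0 / 1.006 = 0.
Insert (E2) into (E0): gamma(0) (1 - phi_2^2) = phi_1 (1 + phi_2) gamma(1) + c_0.
  phi_1 (1 + phi_2) = (-0.038)(0.994) = -0.037772,   1 - phi_2^2 = 0.999964.
Replace gamma(1) by A gamma(0) + B and collect gamma(0):
  gamma(0) [0.999964 - (-0.037772)(-0.037773)] = c_0 = 1
  gamma(0) * 0.998537 = 1
  gamma(0) = 1 / 0.998537 = 1.001465.
  gamma(1) = A gamma(0) = (-0.037773)(1.001465) = -0.037829.
Therefore gamma(1) = -0.0378 (to 4 decimal places).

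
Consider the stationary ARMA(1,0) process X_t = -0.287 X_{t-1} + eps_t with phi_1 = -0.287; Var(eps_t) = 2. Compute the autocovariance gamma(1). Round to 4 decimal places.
\gamma(1) = -0.6255

Multiply the model equation by X_{t-k} and take expectations. With theta_0 = psi_0 = 1 and psi_j the MA(infinity) weights, this gives
  gamma(k) - sum_i phi_i gamma(k-i) = c_k,
  c_k = sigma^2 * sum_{j=k..q} theta_j psi_{j-k}   (c_k = 0 for k > q),
using gamma(-m) = gamma(m).
Pure AR (q = 0): c_0 = sigma^2 = 2, c_k = 0 for k >= 1.
Equations for k = 0 and k = 1 (AR order 1):
  gamma(0) = phi_1 gamma(1) + c_0
  gamma(1) = phi_1 gamma(0) + c_1
Substituting the second into the first: gamma(0) (1 - phi_1^2) = c_0 + phi_1 c_1, so
  gamma(0) = c_0 / (1 - phi_1^2) = 2 / (1 - (-0.287)^2) = 2 / 0.917631 = 2.179525.
  gamma(1) = phi_1 gamma(0) = (-0.287)(2.179525) = -0.625524.
Therefore gamma(1) = -0.6255 (to 4 decimal places).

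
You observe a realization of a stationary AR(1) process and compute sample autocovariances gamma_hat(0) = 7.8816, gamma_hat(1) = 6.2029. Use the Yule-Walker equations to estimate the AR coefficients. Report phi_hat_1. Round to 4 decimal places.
\hat\phi_{1} = 0.7870

The Yule-Walker equations for an AR(p) process read, in matrix form,
  Gamma_p phi = r_p,   with   (Gamma_p)_{ij} = gamma(|i - j|),
                       (r_p)_i = gamma(i),   i,j = 1..p.
Substitute the sample gammas (Toeplitz matrix and right-hand side of size 1):
  Gamma_p = [[7.8816]]
  r_p     = [6.2029]
With p = 1 this is the single equation gamma(0) phi_1 = gamma(1):
  phi_hat_1 = gamma(1) / gamma(0) = 6.2029 / 7.8816 = 0.7870.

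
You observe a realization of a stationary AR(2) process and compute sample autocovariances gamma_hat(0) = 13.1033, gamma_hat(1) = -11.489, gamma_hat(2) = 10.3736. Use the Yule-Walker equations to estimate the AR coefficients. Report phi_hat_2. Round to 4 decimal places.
\hat\phi_{2} = 0.0990

The Yule-Walker equations for an AR(p) process read, in matrix form,
  Gamma_p phi = r_p,   with   (Gamma_p)_{ij} = gamma(|i - j|),
                       (r_p)_i = gamma(i),   i,j = 1..p.
Substitute the sample gammas (Toeplitz matrix and right-hand side of size 2):
  Gamma_p = [[13.1033, -11.489], [-11.489, 13.1033]]
  r_p     = [-11.489, 10.3736]
Written out:
  13.1033 phi_1 - 11.489 phi_2 = -11.489
  -11.489 phi_1 + 13.1033 phi_2 = 10.3736
Solve by Cramer's rule:
  det = gamma(0)^2 - gamma(1)^2 = (13.1033)^2 - (-11.489)^2 = 171.69647089 - 131.997121 = 39.69934989
  phi_hat_1 = [gamma(1) gamma(0) - gamma(1) gamma(2)] / det = [(-11.489)(13.1033) - (-11.489)(10.3736)] / 39.69934989 = -31.3615233 / 39.69934989 = -0.79
  phi_hat_2 = [gamma(0) gamma(2) - gamma(1)^2] / det = [(13.1033)(10.3736) - (-11.489)^2] / 39.69934989 = 3.93127188 / 39.69934989 = 0.099
So phi_hat = [-0.7900, 0.0990].
Therefore phi_hat_2 = 0.0990.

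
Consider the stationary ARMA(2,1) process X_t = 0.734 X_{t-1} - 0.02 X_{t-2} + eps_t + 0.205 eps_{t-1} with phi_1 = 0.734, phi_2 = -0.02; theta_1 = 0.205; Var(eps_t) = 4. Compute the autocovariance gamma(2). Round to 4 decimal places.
\gamma(2) = 6.2293

Multiply the model equation by X_{t-k} and take expectations. With theta_0 = psi_0 = 1 and psi_j the MA(infinity) weights, this gives
  gamma(k) - sum_i phi_i gamma(k-i) = c_k,
  c_k = sigma^2 * sum_{j=k..q} theta_j psi_{j-k}   (c_k = 0 for k > q),
using gamma(-m) = gamma(m).
psi-weights needed (psi_j = theta_j + sum_i phi_i psi_{j-i}):
  psi_1 = theta_1 + phi_1 = 0.205 + (0.734) = 0.939
Right-hand sides:
  c_0 = sigma^2 (1 + theta_1 psi_1) = 4 * (1 + (0.205)(0.939)) = 4 * 1.192495 = 4.76998
  c_1 = sigma^2 theta_1 = 4 * (0.205) = 0.82
  c_2 = 0
Equations for k = 0, 1, 2 (AR order 2, c_2 = 0):
  (E0) gamma(0) = phi_1 gamma(1) + phi_2 gamma(2) + c_0
  (E1) gamma(1) = phi_1 gamma(0) + phi_2 gamma(1) + c_1
  (E2) gamma(2) = phi_1 gamma(1) + phi_2 gamma(0)
From (E1): gamma(1) = A gamma(0) + B with
  A = phi_1 / (1 - phi_2) = 0.734 / 1.02 = 0.719608,   B = c_1 / (1 - phi_2) = 0.82 / 1.02 = 0.803922.
Insert (E2) into (E0): gamma(0) (1 - phi_2^2) = phi_1 (1 + phi_2) gamma(1) + c_0.
  phi_1 (1 + phi_2) = (0.734)(0.98) = 0.71932,   1 - phi_2^2 = 0.9996.
Replace gamma(1) by A gamma(0) + B and collect gamma(0):
  gamma(0) [0.9996 - (0.71932)(0.719608)] = (0.71932)(0.803922) + 4.76998
  gamma(0) * 0.481972 = 5.348257
  gamma(0) = 5.348257 / 0.481972 = 11.09662.
  gamma(1) = A gamma(0) + B = (0.719608)(11.09662) + (0.803922) = 8.789137.
  gamma(2) = phi_1 gamma(1) + phi_2 gamma(0) = (0.734)(8.789137) + (-0.02)(11.09662) = 6.229294.
Therefore gamma(2) = 6.2293 (to 4 decimal places).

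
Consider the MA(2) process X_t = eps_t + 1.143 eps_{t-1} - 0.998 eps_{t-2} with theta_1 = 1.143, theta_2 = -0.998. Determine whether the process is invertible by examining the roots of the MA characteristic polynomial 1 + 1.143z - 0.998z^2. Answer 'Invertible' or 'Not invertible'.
\text{Not invertible}

The MA(q) characteristic polynomial is P(z) = 1 + 1.143z - 0.998z^2.
Invertibility requires all roots to lie outside the unit circle, i.e. |z| > 1 for every root.
Set 1 + (1.143) z + (-0.998) z^2 = 0, i.e. a z^2 + b z + c = 0 with a = -0.998, b = 1.143, c = 1.
Discriminant D = b^2 - 4ac = (1.143)^2 - 4*(-0.998)*1 = 1.306449 - (-3.992) = 5.298449.
D >= 0, so the roots are real: z = (-b +/- sqrt(D)) / (2a) = (-1.143 +/- 2.301836) / (-1.996).
  z_1 = (-1.143 + 2.301836) / (-1.996) = -0.5806,   |z_1| = 0.5806.
  z_2 = (-1.143 - 2.301836) / (-1.996) = 1.7259,   |z_2| = 1.7259.
Moduli of all roots: 0.5806, 1.7259.
All moduli strictly greater than 1? No.
Verdict: Not invertible.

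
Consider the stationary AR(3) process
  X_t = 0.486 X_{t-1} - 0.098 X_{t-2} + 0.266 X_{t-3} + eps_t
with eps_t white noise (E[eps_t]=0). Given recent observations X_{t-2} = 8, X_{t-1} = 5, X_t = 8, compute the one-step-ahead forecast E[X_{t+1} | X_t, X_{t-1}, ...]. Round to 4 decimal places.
E[X_{t+1} \mid \mathcal F_t] = 5.5260

For an AR(p) model X_t = c + sum_i phi_i X_{t-i} + eps_t, the
one-step-ahead conditional mean is
  E[X_{t+1} | X_t, ...] = c + sum_i phi_i X_{t+1-i}.
Substitute known values:
  E[X_{t+1} | ...] = (0.486) * (8) + (-0.098) * (5) + (0.266) * (8)
                   = 5.5260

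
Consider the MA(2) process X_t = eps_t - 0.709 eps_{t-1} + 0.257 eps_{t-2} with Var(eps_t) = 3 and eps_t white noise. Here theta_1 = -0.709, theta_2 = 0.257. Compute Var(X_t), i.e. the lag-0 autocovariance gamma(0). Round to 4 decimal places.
\gamma(0) = 4.7062

For an MA(q) process X_t = eps_t + sum_i theta_i eps_{t-i} with
Var(eps_t) = sigma^2, the variance is
  gamma(0) = sigma^2 * (1 + sum_i theta_i^2).
  sum_i theta_i^2 = (-0.709)^2 + (0.257)^2 = 0.502681 + 0.066049 = 0.56873.
  gamma(0) = 3 * (1 + 0.56873) = 3 * 1.56873 = 4.70619, which rounds to 4.7062.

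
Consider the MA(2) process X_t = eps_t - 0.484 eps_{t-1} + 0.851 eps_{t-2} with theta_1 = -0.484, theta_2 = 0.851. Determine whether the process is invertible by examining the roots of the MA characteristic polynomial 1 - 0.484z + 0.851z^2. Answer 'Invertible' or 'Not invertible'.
\text{Invertible}

The MA(q) characteristic polynomial is P(z) = 1 - 0.484z + 0.851z^2.
Invertibility requires all roots to lie outside the unit circle, i.e. |z| > 1 for every root.
Set 1 + (-0.484) z + (0.851) z^2 = 0, i.e. a z^2 + b z + c = 0 with a = 0.851, b = -0.484, c = 1.
Discriminant D = b^2 - 4ac = (-0.484)^2 - 4*(0.851)*1 = 0.234256 - (3.404) = -3.169744.
D < 0, so the roots are the complex-conjugate pair z = (-b +/- i sqrt(-D)) / (2a) = 0.2844 +/- 1.0461i.
For a conjugate pair |z|^2 = z * conj(z) = (product of roots) = c/a = 1/(0.851) = 1.175088, so |z| = sqrt(1.175088) = 1.084 for both roots.
Moduli of all roots: 1.0840, 1.0840.
All moduli strictly greater than 1? Yes.
Verdict: Invertible.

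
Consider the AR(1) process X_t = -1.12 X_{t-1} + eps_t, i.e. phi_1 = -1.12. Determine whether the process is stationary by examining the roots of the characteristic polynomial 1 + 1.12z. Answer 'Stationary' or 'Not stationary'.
\text{Not stationary}

The AR(p) characteristic polynomial is P(z) = 1 + 1.12z.
Stationarity requires all roots to lie outside the unit circle, i.e. |z| > 1 for every root.
This is linear in z: 1 + (1.12) z = 0  =>  z = -1/(1.12) = -0.892857,  |z| = 0.892857.
Moduli of all roots: 0.8929.
All moduli strictly greater than 1? No.
Verdict: Not stationary.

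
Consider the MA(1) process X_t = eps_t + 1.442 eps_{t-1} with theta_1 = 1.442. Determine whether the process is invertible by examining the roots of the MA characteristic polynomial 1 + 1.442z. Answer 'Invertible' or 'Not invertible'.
\text{Not invertible}

The MA(q) characteristic polynomial is P(z) = 1 + 1.442z.
Invertibility requires all roots to lie outside the unit circle, i.e. |z| > 1 for every root.
This is linear in z: 1 + (1.442) z = 0  =>  z = -1/(1.442) = -0.693481,  |z| = 0.693481.
Moduli of all roots: 0.6935.
All moduli strictly greater than 1? No.
Verdict: Not invertible.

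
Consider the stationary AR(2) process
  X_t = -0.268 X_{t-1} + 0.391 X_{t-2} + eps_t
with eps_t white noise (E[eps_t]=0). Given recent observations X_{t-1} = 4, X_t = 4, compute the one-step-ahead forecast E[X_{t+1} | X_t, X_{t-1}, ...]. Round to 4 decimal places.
E[X_{t+1} \mid \mathcal F_t] = 0.4920

For an AR(p) model X_t = c + sum_i phi_i X_{t-i} + eps_t, the
one-step-ahead conditional mean is
  E[X_{t+1} | X_t, ...] = c + sum_i phi_i X_{t+1-i}.
Substitute known values:
  E[X_{t+1} | ...] = (-0.268) * (4) + (0.391) * (4)
                   = 0.4920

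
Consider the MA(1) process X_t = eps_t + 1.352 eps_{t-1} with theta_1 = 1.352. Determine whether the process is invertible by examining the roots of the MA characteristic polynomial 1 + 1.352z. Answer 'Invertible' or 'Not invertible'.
\text{Not invertible}

The MA(q) characteristic polynomial is P(z) = 1 + 1.352z.
Invertibility requires all roots to lie outside the unit circle, i.e. |z| > 1 for every root.
This is linear in z: 1 + (1.352) z = 0  =>  z = -1/(1.352) = -0.739645,  |z| = 0.739645.
Moduli of all roots: 0.7396.
All moduli strictly greater than 1? No.
Verdict: Not invertible.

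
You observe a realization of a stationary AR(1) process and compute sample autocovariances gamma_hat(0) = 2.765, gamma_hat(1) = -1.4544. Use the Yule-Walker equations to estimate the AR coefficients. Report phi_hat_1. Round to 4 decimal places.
\hat\phi_{1} = -0.5260

The Yule-Walker equations for an AR(p) process read, in matrix form,
  Gamma_p phi = r_p,   with   (Gamma_p)_{ij} = gamma(|i - j|),
                       (r_p)_i = gamma(i),   i,j = 1..p.
Substitute the sample gammas (Toeplitz matrix and right-hand side of size 1):
  Gamma_p = [[2.765]]
  r_p     = [-1.4544]
With p = 1 this is the single equation gamma(0) phi_1 = gamma(1):
  phi_hat_1 = gamma(1) / gamma(0) = -1.4544 / 2.765 = -0.5260.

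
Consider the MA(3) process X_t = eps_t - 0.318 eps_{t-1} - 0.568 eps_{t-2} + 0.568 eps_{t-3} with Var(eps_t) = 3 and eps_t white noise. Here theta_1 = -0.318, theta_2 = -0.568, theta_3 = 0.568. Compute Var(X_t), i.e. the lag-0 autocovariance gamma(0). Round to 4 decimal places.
\gamma(0) = 5.2391

For an MA(q) process X_t = eps_t + sum_i theta_i eps_{t-i} with
Var(eps_t) = sigma^2, the variance is
  gamma(0) = sigma^2 * (1 + sum_i theta_i^2).
  sum_i theta_i^2 = (-0.318)^2 + (-0.568)^2 + (0.568)^2 = 0.101124 + 0.322624 + 0.322624 = 0.746372.
  gamma(0) = 3 * (1 + 0.746372) = 3 * 1.746372 = 5.239116, which rounds to 5.2391.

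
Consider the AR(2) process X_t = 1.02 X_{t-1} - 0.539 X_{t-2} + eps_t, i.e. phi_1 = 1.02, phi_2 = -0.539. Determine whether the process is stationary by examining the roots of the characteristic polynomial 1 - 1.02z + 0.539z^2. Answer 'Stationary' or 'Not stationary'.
\text{Stationary}

The AR(p) characteristic polynomial is P(z) = 1 - 1.02z + 0.539z^2.
Stationarity requires all roots to lie outside the unit circle, i.e. |z| > 1 for every root.
Set 1 + (-1.02) z + (0.539) z^2 = 0, i.e. a z^2 + b z + c = 0 with a = 0.539, b = -1.02, c = 1.
Discriminant D = b^2 - 4ac = (-1.02)^2 - 4*(0.539)*1 = 1.0404 - (2.156) = -1.1156.
D < 0, so the roots are the complex-conjugate pair z = (-b +/- i sqrt(-D)) / (2a) = 0.9462 +/- 0.9798i.
For a conjugate pair |z|^2 = z * conj(z) = (product of roots) = c/a = 1/(0.539) = 1.855288, so |z| = sqrt(1.855288) = 1.3621 for both roots.
Moduli of all roots: 1.3621, 1.3621.
All moduli strictly greater than 1? Yes.
Verdict: Stationary.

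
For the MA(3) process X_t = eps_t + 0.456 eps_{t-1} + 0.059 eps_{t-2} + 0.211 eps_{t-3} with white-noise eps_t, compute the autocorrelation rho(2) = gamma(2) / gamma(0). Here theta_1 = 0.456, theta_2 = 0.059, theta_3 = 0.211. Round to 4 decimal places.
\rho(2) = 0.1236

For an MA(q) process with theta_0 = 1, the autocovariance is
  gamma(k) = sigma^2 * sum_{i=0..q-k} theta_i * theta_{i+k},
and rho(k) = gamma(k) / gamma(0). Sigma^2 cancels.
  numerator   = (1)*(0.059) + (0.456)*(0.211) = 0.155216.
  denominator = (1)^2 + (0.456)^2 + (0.059)^2 + (0.211)^2 = 1.255938.
  rho(2) = 0.155216 / 1.255938 = 0.1236.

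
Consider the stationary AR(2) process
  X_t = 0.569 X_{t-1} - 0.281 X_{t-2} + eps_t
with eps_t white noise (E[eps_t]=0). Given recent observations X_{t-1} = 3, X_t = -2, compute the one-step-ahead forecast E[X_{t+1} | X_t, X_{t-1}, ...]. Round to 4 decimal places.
E[X_{t+1} \mid \mathcal F_t] = -1.9810

For an AR(p) model X_t = c + sum_i phi_i X_{t-i} + eps_t, the
one-step-ahead conditional mean is
  E[X_{t+1} | X_t, ...] = c + sum_i phi_i X_{t+1-i}.
Substitute known values:
  E[X_{t+1} | ...] = (0.569) * (-2) + (-0.281) * (3)
                   = -1.9810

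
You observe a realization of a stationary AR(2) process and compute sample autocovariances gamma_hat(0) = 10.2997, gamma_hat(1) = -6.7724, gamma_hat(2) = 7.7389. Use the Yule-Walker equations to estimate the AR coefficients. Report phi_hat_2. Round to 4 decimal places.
\hat\phi_{2} = 0.5620

The Yule-Walker equations for an AR(p) process read, in matrix form,
  Gamma_p phi = r_p,   with   (Gamma_p)_{ij} = gamma(|i - j|),
                       (r_p)_i = gamma(i),   i,j = 1..p.
Substitute the sample gammas (Toeplitz matrix and right-hand side of size 2):
  Gamma_p = [[10.2997, -6.7724], [-6.7724, 10.2997]]
  r_p     = [-6.7724, 7.7389]
Written out:
  10.2997 phi_1 - 6.7724 phi_2 = -6.7724
  -6.7724 phi_1 + 10.2997 phi_2 = 7.7389
Solve by Cramer's rule:
  det = gamma(0)^2 - gamma(1)^2 = (10.2997)^2 - (-6.7724)^2 = 106.08382009 - 45.86540176 = 60.21841833
  phi_hat_1 = [gamma(1) gamma(0) - gamma(1) gamma(2)] / det = [(-6.7724)(10.2997) - (-6.7724)(7.7389)] / 60.21841833 = -17.34276192 / 60.21841833 = -0.288
  phi_hat_2 = [gamma(0) gamma(2) - gamma(1)^2] / det = [(10.2997)(7.7389) - (-6.7724)^2] / 60.21841833 = 33.84294657 / 60.21841833 = 0.562
So phi_hat = [-0.2880, 0.5620].
Therefore phi_hat_2 = 0.5620.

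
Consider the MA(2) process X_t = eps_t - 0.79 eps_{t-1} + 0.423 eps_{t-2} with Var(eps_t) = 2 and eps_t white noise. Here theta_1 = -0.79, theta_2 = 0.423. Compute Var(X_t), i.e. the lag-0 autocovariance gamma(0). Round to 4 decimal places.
\gamma(0) = 3.6061

For an MA(q) process X_t = eps_t + sum_i theta_i eps_{t-i} with
Var(eps_t) = sigma^2, the variance is
  gamma(0) = sigma^2 * (1 + sum_i theta_i^2).
  sum_i theta_i^2 = (-0.79)^2 + (0.423)^2 = 0.6241 + 0.178929 = 0.803029.
  gamma(0) = 2 * (1 + 0.803029) = 2 * 1.803029 = 3.606058, which rounds to 3.6061.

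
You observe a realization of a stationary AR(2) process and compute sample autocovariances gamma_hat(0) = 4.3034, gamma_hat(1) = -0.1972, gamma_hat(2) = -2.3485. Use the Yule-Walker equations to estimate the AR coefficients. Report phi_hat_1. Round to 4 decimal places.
\hat\phi_{1} = -0.0710

The Yule-Walker equations for an AR(p) process read, in matrix form,
  Gamma_p phi = r_p,   with   (Gamma_p)_{ij} = gamma(|i - j|),
                       (r_p)_i = gamma(i),   i,j = 1..p.
Substitute the sample gammas (Toeplitz matrix and right-hand side of size 2):
  Gamma_p = [[4.3034, -0.1972], [-0.1972, 4.3034]]
  r_p     = [-0.1972, -2.3485]
Written out:
  4.3034 phi_1 - 0.1972 phi_2 = -0.1972
  -0.1972 phi_1 + 4.3034 phi_2 = -2.3485
Solve by Cramer's rule:
  det = gamma(0)^2 - gamma(1)^2 = (4.3034)^2 - (-0.1972)^2 = 18.51925156 - 0.03888784 = 18.48036372
  phi_hat_1 = [gamma(1) gamma(0) - gamma(1) gamma(2)] / det = [(-0.1972)(4.3034) - (-0.1972)(-2.3485)] / 18.48036372 = -1.31175468 / 18.48036372 = -0.071
  phi_hat_2 = [gamma(0) gamma(2) - gamma(1)^2] / det = [(4.3034)(-2.3485) - (-0.1972)^2] / 18.48036372 = -10.14542274 / 18.48036372 = -0.549
So phi_hat = [-0.0710, -0.5490].
Therefore phi_hat_1 = -0.0710.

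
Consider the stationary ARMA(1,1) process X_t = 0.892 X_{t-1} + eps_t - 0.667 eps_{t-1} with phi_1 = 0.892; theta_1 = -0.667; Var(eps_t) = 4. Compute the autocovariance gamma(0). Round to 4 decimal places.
\gamma(0) = 4.9910

Multiply the model equation by X_{t-k} and take expectations. With theta_0 = psi_0 = 1 and psi_j the MA(infinity) weights, this gives
  gamma(k) - sum_i phi_i gamma(k-i) = c_k,
  c_k = sigma^2 * sum_{j=k..q} theta_j psi_{j-k}   (c_k = 0 for k > q),
using gamma(-m) = gamma(m).
psi-weights needed (psi_j = theta_j + sum_i phi_i psi_{j-i}):
  psi_1 = theta_1 + phi_1 = -0.667 + (0.892) = 0.225
Right-hand sides:
  c_0 = sigma^2 (1 + theta_1 psi_1) = 4 * (1 + (-0.667)(0.225)) = 4 * 0.849925 = 3.3997
  c_1 = sigma^2 theta_1 = 4 * (-0.667) = -2.668
  c_2 = 0
Equations for k = 0 and k = 1 (AR order 1):
  gamma(0) = phi_1 gamma(1) + c_0
  gamma(1) = phi_1 gamma(0) + c_1
Substituting the second into the first: gamma(0) (1 - phi_1^2) = c_0 + phi_1 c_1, so
  gamma(0) = (c_0 + phi_1 c_1) / (1 - phi_1^2) = (3.3997 + (0.892)(-2.668)) / (1 - (0.892)^2) = 1.019844 / 0.204336 = 4.991015.
Therefore gamma(0) = 4.9910 (to 4 decimal places).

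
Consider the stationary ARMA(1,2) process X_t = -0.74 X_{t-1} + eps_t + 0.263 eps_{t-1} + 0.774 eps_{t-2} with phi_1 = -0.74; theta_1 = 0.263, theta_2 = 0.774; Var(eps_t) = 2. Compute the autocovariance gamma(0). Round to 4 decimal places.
\gamma(0) = 8.0699

Multiply the model equation by X_{t-k} and take expectations. With theta_0 = psi_0 = 1 and psi_j the MA(infinity) weights, this gives
  gamma(k) - sum_i phi_i gamma(k-i) = c_k,
  c_k = sigma^2 * sum_{j=k..q} theta_j psi_{j-k}   (c_k = 0 for k > q),
using gamma(-m) = gamma(m).
psi-weights needed (psi_j = theta_j + sum_i phi_i psi_{j-i}):
  psi_1 = theta_1 + phi_1 = 0.263 + (-0.74) = -0.477
  psi_2 = theta_2 + phi_1 psi_1 = 0.774 + (-0.74)(-0.477) = 1.12698
Right-hand sides:
  c_0 = sigma^2 (1 + theta_1 psi_1 + theta_2 psi_2) = 2 * (1 + (0.263)(-0.477) + (0.774)(1.12698)) = 2 * 1.746832 = 3.493663
  c_1 = sigma^2 (theta_1 + theta_2 psi_1) = 2 * (0.263 + (0.774)(-0.477)) = -0.212396
  c_2 = sigma^2 theta_2 = 2 * (0.774) = 1.548
Equations for k = 0 and k = 1 (AR order 1):
  gamma(0) = phi_1 gamma(1) + c_0
  gamma(1) = phi_1 gamma(0) + c_1
Substituting the second into the first: gamma(0) (1 - phi_1^2) = c_0 + phi_1 c_1, so
  gamma(0) = (c_0 + phi_1 c_1) / (1 - phi_1^2) = (3.493663 + (-0.74)(-0.212396)) / (1 - (-0.74)^2) = 3.650836 / 0.4524 = 8.069929.
Therefore gamma(0) = 8.0699 (to 4 decimal places).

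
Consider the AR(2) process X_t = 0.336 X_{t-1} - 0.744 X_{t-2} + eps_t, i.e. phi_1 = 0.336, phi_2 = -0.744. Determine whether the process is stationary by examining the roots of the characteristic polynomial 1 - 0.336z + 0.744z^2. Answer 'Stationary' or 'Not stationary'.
\text{Stationary}

The AR(p) characteristic polynomial is P(z) = 1 - 0.336z + 0.744z^2.
Stationarity requires all roots to lie outside the unit circle, i.e. |z| > 1 for every root.
Set 1 + (-0.336) z + (0.744) z^2 = 0, i.e. a z^2 + b z + c = 0 with a = 0.744, b = -0.336, c = 1.
Discriminant D = b^2 - 4ac = (-0.336)^2 - 4*(0.744)*1 = 0.112896 - (2.976) = -2.863104.
D < 0, so the roots are the complex-conjugate pair z = (-b +/- i sqrt(-D)) / (2a) = 0.2258 +/- 1.1371i.
For a conjugate pair |z|^2 = z * conj(z) = (product of roots) = c/a = 1/(0.744) = 1.344086, so |z| = sqrt(1.344086) = 1.1593 for both roots.
Moduli of all roots: 1.1593, 1.1593.
All moduli strictly greater than 1? Yes.
Verdict: Stationary.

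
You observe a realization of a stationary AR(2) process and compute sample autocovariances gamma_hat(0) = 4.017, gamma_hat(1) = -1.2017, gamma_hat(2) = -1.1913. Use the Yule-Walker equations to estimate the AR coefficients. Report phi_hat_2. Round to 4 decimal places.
\hat\phi_{2} = -0.4240

The Yule-Walker equations for an AR(p) process read, in matrix form,
  Gamma_p phi = r_p,   with   (Gamma_p)_{ij} = gamma(|i - j|),
                       (r_p)_i = gamma(i),   i,j = 1..p.
Substitute the sample gammas (Toeplitz matrix and right-hand side of size 2):
  Gamma_p = [[4.017, -1.2017], [-1.2017, 4.017]]
  r_p     = [-1.2017, -1.1913]
Written out:
  4.017 phi_1 - 1.2017 phi_2 = -1.2017
  -1.2017 phi_1 + 4.017 phi_2 = -1.1913
Solve by Cramer's rule:
  det = gamma(0)^2 - gamma(1)^2 = (4.017)^2 - (-1.2017)^2 = 16.136289 - 1.44408289 = 14.69220611
  phi_hat_1 = [gamma(1) gamma(0) - gamma(1) gamma(2)] / det = [(-1.2017)(4.017) - (-1.2017)(-1.1913)] / 14.69220611 = -6.25881411 / 14.69220611 = -0.426
  phi_hat_2 = [gamma(0) gamma(2) - gamma(1)^2] / det = [(4.017)(-1.1913) - (-1.2017)^2] / 14.69220611 = -6.22953499 / 14.69220611 = -0.424
So phi_hat = [-0.4260, -0.4240].
Therefore phi_hat_2 = -0.4240.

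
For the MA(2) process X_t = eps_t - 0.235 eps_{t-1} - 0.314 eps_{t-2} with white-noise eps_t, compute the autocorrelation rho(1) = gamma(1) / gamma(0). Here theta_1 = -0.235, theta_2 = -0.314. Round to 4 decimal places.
\rho(1) = -0.1397

For an MA(q) process with theta_0 = 1, the autocovariance is
  gamma(k) = sigma^2 * sum_{i=0..q-k} theta_i * theta_{i+k},
and rho(k) = gamma(k) / gamma(0). Sigma^2 cancels.
  numerator   = (1)*(-0.235) + (-0.235)*(-0.314) = -0.16121.
  denominator = (1)^2 + (-0.235)^2 + (-0.314)^2 = 1.153821.
  rho(1) = -0.16121 / 1.153821 = -0.1397.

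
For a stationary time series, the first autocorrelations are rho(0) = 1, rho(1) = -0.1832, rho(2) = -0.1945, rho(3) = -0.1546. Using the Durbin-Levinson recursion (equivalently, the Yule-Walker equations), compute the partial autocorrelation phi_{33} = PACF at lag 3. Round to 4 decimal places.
\phi_{33} = -0.2650

The PACF at lag k is phi_{kk}, the last component of the solution
to the Yule-Walker system G_k phi = r_k where
  (G_k)_{ij} = rho(|i - j|), (r_k)_i = rho(i), i,j = 1..k.
Equivalently, Durbin-Levinson gives phi_{kk} iteratively:
  phi_{11} = rho(1)
  phi_{kk} = [rho(k) - sum_{j=1..k-1} phi_{k-1,j} rho(k-j)]
            / [1 - sum_{j=1..k-1} phi_{k-1,j} rho(j)],
  phi_{k,j} = phi_{k-1,j} - phi_{kk} phi_{k-1,k-j},  j = 1..k-1.
Step k = 1:
  phi_11 = rho(1) = -0.1832.
Step k = 2:
  phi_22 = [rho(2) - phi_11 rho(1)] / [1 - phi_11 rho(1)] = [-0.1945 - (-0.1832)(-0.1832)] / [1 - (-0.1832)(-0.1832)]
         = -0.22806224 / 0.96643776 = -0.235982.
  Update: phi_21 = phi_11 - phi_22 phi_11 = -0.1832 - (-0.235982)(-0.1832) = -0.226432.
Step k = 3:
  phi_33 = [rho(3) - phi_21 rho(2) - phi_22 rho(1)] / [1 - phi_21 rho(1) - phi_22 rho(2)]
    numerator   = -0.1546 - (-0.226432)(-0.1945) - (-0.235982)(-0.1832) = -0.24187298
    denominator = 1 - (-0.226432)(-0.1832) - (-0.235982)(-0.1945) = 0.9126191
  phi_33 = -0.24187298 / 0.9126191 = -0.265.
Therefore phi_{33} = -0.2650.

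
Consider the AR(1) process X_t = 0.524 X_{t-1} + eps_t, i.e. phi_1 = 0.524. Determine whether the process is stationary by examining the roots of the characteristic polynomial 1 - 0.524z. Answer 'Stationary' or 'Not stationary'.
\text{Stationary}

The AR(p) characteristic polynomial is P(z) = 1 - 0.524z.
Stationarity requires all roots to lie outside the unit circle, i.e. |z| > 1 for every root.
This is linear in z: 1 + (-0.524) z = 0  =>  z = -1/(-0.524) = 1.908397,  |z| = 1.908397.
Moduli of all roots: 1.9084.
All moduli strictly greater than 1? Yes.
Verdict: Stationary.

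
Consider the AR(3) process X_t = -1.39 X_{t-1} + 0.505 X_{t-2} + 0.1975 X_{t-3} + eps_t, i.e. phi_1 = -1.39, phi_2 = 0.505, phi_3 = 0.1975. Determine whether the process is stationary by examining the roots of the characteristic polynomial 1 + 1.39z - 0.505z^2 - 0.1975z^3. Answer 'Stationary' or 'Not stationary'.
\text{Not stationary}

The AR(p) characteristic polynomial is P(z) = 1 + 1.39z - 0.505z^2 - 0.1975z^3.
Stationarity requires all roots to lie outside the unit circle, i.e. |z| > 1 for every root.
Degree 3: look for a simple real root z0 first, then factor out (1 - z/z0) and solve the remaining quadratic.
Testing z0 = -4: P(-4) = 1 + (1.39)(-4) + (-0.505)(-4)^2 + (-0.1975)(-4)^3
  = 1 + (-5.56) + (-8.08) + (12.64) = 0.  So z_0 = -4 is a root, |z_0| = 4.
Divide out the factor (1 + 0.25 z) = (1 - z/z0) (since 1/z0 = -0.25):
  P(z) = (1 + 0.25 z)(1 + (1.14) z + (-0.79) z^2)
  [check: z-coef 1.14 - (-0.25) = 1.39; z^2-coef -0.79 - (-0.25)(1.14) = -0.505; z^3-coef -(-0.25)(-0.79) = -0.1975.]
Remaining roots from the quadratic factor 1 + (1.14) z + (-0.79) z^2:
  Set 1 + (1.14) z + (-0.79) z^2 = 0, i.e. a z^2 + b z + c = 0 with a = -0.79, b = 1.14, c = 1.
  Discriminant D = b^2 - 4ac = (1.14)^2 - 4*(-0.79)*1 = 1.2996 - (-3.16) = 4.4596.
  D >= 0, so the roots are real: z = (-b +/- sqrt(D)) / (2a) = (-1.14 +/- 2.111777) / (-1.58).
    z_1 = (-1.14 + 2.111777) / (-1.58) = -0.615,   |z_1| = 0.615.
    z_2 = (-1.14 - 2.111777) / (-1.58) = 2.0581,   |z_2| = 2.0581.
Moduli of all roots: 4.0000, 0.6150, 2.0581.
All moduli strictly greater than 1? No.
Verdict: Not stationary.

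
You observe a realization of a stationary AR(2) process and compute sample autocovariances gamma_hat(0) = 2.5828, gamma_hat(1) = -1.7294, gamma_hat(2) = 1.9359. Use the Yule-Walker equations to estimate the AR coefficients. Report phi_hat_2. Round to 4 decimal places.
\hat\phi_{2} = 0.5460

The Yule-Walker equations for an AR(p) process read, in matrix form,
  Gamma_p phi = r_p,   with   (Gamma_p)_{ij} = gamma(|i - j|),
                       (r_p)_i = gamma(i),   i,j = 1..p.
Substitute the sample gammas (Toeplitz matrix and right-hand side of size 2):
  Gamma_p = [[2.5828, -1.7294], [-1.7294, 2.5828]]
  r_p     = [-1.7294, 1.9359]
Written out:
  2.5828 phi_1 - 1.7294 phi_2 = -1.7294
  -1.7294 phi_1 + 2.5828 phi_2 = 1.9359
Solve by Cramer's rule:
  det = gamma(0)^2 - gamma(1)^2 = (2.5828)^2 - (-1.7294)^2 = 6.67085584 - 2.99082436 = 3.68003148
  phi_hat_1 = [gamma(1) gamma(0) - gamma(1) gamma(2)] / det = [(-1.7294)(2.5828) - (-1.7294)(1.9359)] / 3.68003148 = -1.11874886 / 3.68003148 = -0.304
  phi_hat_2 = [gamma(0) gamma(2) - gamma(1)^2] / det = [(2.5828)(1.9359) - (-1.7294)^2] / 3.68003148 = 2.00921816 / 3.68003148 = 0.546
So phi_hat = [-0.3040, 0.5460].
Therefore phi_hat_2 = 0.5460.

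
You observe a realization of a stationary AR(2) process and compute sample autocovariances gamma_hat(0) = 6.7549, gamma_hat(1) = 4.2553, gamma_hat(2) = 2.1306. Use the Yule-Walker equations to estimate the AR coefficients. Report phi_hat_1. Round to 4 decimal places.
\hat\phi_{1} = 0.7150

The Yule-Walker equations for an AR(p) process read, in matrix form,
  Gamma_p phi = r_p,   with   (Gamma_p)_{ij} = gamma(|i - j|),
                       (r_p)_i = gamma(i),   i,j = 1..p.
Substitute the sample gammas (Toeplitz matrix and right-hand side of size 2):
  Gamma_p = [[6.7549, 4.2553], [4.2553, 6.7549]]
  r_p     = [4.2553, 2.1306]
Written out:
  6.7549 phi_1 + 4.2553 phi_2 = 4.2553
  4.2553 phi_1 + 6.7549 phi_2 = 2.1306
Solve by Cramer's rule:
  det = gamma(0)^2 - gamma(1)^2 = (6.7549)^2 - (4.2553)^2 = 45.62867401 - 18.10757809 = 27.52109592
  phi_hat_1 = [gamma(1) gamma(0) - gamma(1) gamma(2)] / det = [(4.2553)(6.7549) - (4.2553)(2.1306)] / 27.52109592 = 19.67778379 / 27.52109592 = 0.715
  phi_hat_2 = [gamma(0) gamma(2) - gamma(1)^2] / det = [(6.7549)(2.1306) - (4.2553)^2] / 27.52109592 = -3.71558815 / 27.52109592 = -0.135
So phi_hat = [0.7150, -0.1350].
Therefore phi_hat_1 = 0.7150.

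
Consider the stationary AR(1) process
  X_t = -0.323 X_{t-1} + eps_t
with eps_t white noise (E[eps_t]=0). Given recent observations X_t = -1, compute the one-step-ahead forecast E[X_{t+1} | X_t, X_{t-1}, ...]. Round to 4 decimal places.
E[X_{t+1} \mid \mathcal F_t] = 0.3230

For an AR(p) model X_t = c + sum_i phi_i X_{t-i} + eps_t, the
one-step-ahead conditional mean is
  E[X_{t+1} | X_t, ...] = c + sum_i phi_i X_{t+1-i}.
Substitute known values:
  E[X_{t+1} | ...] = (-0.323) * (-1)
                   = 0.3230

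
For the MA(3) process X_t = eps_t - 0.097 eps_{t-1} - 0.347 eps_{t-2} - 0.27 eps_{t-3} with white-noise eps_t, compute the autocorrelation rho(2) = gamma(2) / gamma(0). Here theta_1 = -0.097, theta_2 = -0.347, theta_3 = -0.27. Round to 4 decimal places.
\rho(2) = -0.2667

For an MA(q) process with theta_0 = 1, the autocovariance is
  gamma(k) = sigma^2 * sum_{i=0..q-k} theta_i * theta_{i+k},
and rho(k) = gamma(k) / gamma(0). Sigma^2 cancels.
  numerator   = (1)*(-0.347) + (-0.097)*(-0.27) = -0.32081.
  denominator = (1)^2 + (-0.097)^2 + (-0.347)^2 + (-0.27)^2 = 1.202718.
  rho(2) = -0.32081 / 1.202718 = -0.2667.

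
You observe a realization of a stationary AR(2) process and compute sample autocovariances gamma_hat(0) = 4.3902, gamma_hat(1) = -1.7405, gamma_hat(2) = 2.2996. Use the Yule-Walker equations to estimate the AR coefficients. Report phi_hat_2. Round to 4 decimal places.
\hat\phi_{2} = 0.4350

The Yule-Walker equations for an AR(p) process read, in matrix form,
  Gamma_p phi = r_p,   with   (Gamma_p)_{ij} = gamma(|i - j|),
                       (r_p)_i = gamma(i),   i,j = 1..p.
Substitute the sample gammas (Toeplitz matrix and right-hand side of size 2):
  Gamma_p = [[4.3902, -1.7405], [-1.7405, 4.3902]]
  r_p     = [-1.7405, 2.2996]
Written out:
  4.3902 phi_1 - 1.7405 phi_2 = -1.7405
  -1.7405 phi_1 + 4.3902 phi_2 = 2.2996
Solve by Cramer's rule:
  det = gamma(0)^2 - gamma(1)^2 = (4.3902)^2 - (-1.7405)^2 = 19.27385604 - 3.02934025 = 16.24451579
  phi_hat_1 = [gamma(1) gamma(0) - gamma(1) gamma(2)] / det = [(-1.7405)(4.3902) - (-1.7405)(2.2996)] / 16.24451579 = -3.6386893 / 16.24451579 = -0.224
  phi_hat_2 = [gamma(0) gamma(2) - gamma(1)^2] / det = [(4.3902)(2.2996) - (-1.7405)^2] / 16.24451579 = 7.06636367 / 16.24451579 = 0.435
So phi_hat = [-0.2240, 0.4350].
Therefore phi_hat_2 = 0.4350.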